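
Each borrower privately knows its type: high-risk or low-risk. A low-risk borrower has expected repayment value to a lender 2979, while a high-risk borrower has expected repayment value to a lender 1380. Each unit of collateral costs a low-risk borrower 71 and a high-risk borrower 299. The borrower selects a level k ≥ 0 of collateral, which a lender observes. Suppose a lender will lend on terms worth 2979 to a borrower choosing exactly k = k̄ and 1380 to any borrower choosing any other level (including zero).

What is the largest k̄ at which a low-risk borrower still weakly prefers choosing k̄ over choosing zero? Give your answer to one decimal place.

22.5

Choosing k̄ yields the low-risk type 2979 − 71·k̄; choosing zero yields 1380.
The low-risk type is indifferent at 2979 − 71·k̄ = 1380, i.e. k̄ = (2979 − 1380) / 71 ≈ 22.5.
For any k̄ above 22.5 the low-risk type would rather pool at zero, so separation collapses.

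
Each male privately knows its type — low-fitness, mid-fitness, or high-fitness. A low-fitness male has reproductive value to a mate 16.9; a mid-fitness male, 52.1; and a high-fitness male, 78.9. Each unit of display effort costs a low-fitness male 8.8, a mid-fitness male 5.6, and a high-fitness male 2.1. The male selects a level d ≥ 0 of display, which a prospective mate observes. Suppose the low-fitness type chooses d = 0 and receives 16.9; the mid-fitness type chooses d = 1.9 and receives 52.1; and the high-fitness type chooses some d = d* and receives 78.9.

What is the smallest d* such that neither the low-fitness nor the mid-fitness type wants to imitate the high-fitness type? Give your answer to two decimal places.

Mid-fitness type (on-path payoff 52.1 − 5.6×1.9 = 41.46) won't mimic when 41.46 ≥ 78.9 − 5.6·d*, i.e. d* ≥ 6.69.
Low-fitness type (on-path payoff 16.9) won't mimic when 16.9 ≥ 78.9 − 8.8·d*, i.e. d* ≥ 7.05.
Both must hold, so d* = max(7.05, 6.69) = 7.05. The low-fitness type's constraint binds.

7.05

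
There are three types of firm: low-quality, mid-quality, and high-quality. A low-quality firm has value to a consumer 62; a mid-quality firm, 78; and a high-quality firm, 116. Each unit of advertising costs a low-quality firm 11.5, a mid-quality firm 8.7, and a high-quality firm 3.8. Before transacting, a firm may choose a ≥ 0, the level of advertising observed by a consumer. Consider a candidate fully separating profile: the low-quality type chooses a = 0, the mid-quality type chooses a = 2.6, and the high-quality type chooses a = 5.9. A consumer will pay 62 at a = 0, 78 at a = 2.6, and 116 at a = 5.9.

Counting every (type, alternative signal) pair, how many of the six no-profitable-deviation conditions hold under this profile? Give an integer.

4

Low-quality (own payoff 62): to a=2.6 gives 78 − 11.5×2.6 = 48.1 → no gain ✓; to a=5.9 gives 116 − 11.5×5.9 = 48.15 → no gain ✓.
High-quality (own payoff 116 − 3.8×5.9 = 93.58): to a=0 gives 62 → no gain ✓; to a=2.6 gives 78 − 3.8×2.6 = 68.12 → no gain ✓.
Mid-quality (own payoff 78 − 8.7×2.6 = 55.38): to a=0 gives 62 → profitable ✗; to a=5.9 gives 116 − 8.7×5.9 = 64.67 → profitable ✗.
4 of the 6 constraints hold; not an equilibrium.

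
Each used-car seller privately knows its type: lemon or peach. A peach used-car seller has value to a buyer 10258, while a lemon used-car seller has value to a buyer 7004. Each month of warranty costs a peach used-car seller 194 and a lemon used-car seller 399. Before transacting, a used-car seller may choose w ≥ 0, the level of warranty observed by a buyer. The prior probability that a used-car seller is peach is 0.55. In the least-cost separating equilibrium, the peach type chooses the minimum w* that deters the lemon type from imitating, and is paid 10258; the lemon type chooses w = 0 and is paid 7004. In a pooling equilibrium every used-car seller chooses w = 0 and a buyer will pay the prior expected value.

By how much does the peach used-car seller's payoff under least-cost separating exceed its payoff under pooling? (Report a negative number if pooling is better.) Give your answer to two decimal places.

Least-cost separating signal: w* solves 7004 = 10258 − 399·w*, so w* = (10258 − 7004)/399 ≈ 8.1554.
Peach type's separating payoff: 10258 − 194 × w* = 10258 − 194 × (10258 − 7004)/399 = 10258 − 631276/399 ≈ 8675.8546.
Pooling payoff: 0.55 × 10258 + 0.45 × 7004 = 8793.7.
Difference: 8675.8546 − 8793.7 = -117.8454, i.e. -117.85 to two decimal places.
The peach type would prefer the pooling outcome.

-117.85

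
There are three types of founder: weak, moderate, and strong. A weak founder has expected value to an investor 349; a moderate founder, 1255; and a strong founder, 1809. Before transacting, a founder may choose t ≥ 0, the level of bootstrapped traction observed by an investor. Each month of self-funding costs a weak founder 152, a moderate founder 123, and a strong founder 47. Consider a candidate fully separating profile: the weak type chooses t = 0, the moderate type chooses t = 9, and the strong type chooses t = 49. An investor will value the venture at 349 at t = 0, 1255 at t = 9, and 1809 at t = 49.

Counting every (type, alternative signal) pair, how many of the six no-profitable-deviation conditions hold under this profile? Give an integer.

Strong (own payoff 1809 − 47×49 = -494): to t=0 gives 349 → profitable ✗; to t=9 gives 1255 − 47×9 = 832 → profitable ✗.
Weak (own payoff 349): to t=9 gives 1255 − 152×9 = -113 → no gain ✓; to t=49 gives 1809 − 152×49 = -5639 → no gain ✓.
Moderate (own payoff 1255 − 123×9 = 148): to t=0 gives 349 → profitable ✗; to t=49 gives 1809 − 123×49 = -4218 → no gain ✓.
3 of the 6 constraints hold; not an equilibrium.

3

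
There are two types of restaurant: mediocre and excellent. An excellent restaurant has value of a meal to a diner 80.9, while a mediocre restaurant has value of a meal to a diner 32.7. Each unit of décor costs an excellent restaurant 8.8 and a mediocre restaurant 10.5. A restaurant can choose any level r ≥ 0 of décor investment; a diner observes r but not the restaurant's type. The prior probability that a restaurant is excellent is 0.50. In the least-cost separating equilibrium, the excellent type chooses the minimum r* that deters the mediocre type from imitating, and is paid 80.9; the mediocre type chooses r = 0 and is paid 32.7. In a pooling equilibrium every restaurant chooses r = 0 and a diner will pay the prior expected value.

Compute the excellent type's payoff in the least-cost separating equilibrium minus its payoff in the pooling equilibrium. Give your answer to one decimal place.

Least-cost separating signal: r* solves 32.7 = 80.9 − 10.5·r*, so r* = (80.9 − 32.7)/10.5 ≈ 4.5905.
Excellent type's separating payoff: 80.9 − 8.8 × r* = 80.9 − 8.8 × (80.9 − 32.7)/10.5 = 80.9 − 424.16/10.5 ≈ 40.504.
Pooling payoff: 0.50 × 80.9 + 0.50 × 32.7 = 56.8.
Difference: 40.504 − 56.8 = -16.296, i.e. -16.3 to one decimal place.
The excellent type would prefer the pooling outcome.

-16.3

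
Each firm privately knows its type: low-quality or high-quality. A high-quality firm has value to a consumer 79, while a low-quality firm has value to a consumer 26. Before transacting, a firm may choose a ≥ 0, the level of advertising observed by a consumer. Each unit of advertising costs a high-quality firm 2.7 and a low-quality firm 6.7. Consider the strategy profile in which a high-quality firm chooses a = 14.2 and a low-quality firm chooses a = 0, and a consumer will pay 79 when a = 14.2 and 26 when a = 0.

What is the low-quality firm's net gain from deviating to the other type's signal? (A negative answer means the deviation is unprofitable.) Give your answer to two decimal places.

Playing a = 0 the low-quality firm receives 26.
Deviating to a = 14.2 brings payment 79 at cost 6.7 × 14.2 = 95.14, netting -16.14.
Gain from deviating: -16.14 − 26 = -42.14.
The gain is negative, so the low-quality type's incentive-compatibility constraint is satisfied.

-42.14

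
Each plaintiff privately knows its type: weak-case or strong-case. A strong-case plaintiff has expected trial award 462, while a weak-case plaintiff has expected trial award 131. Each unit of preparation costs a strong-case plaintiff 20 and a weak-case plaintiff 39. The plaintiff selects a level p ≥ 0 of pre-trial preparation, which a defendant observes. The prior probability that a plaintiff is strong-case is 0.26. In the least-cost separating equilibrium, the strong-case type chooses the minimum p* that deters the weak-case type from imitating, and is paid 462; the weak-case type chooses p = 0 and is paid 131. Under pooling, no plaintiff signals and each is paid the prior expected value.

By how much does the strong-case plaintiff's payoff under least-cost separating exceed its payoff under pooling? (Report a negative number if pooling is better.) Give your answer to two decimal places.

75.20

Least-cost separating signal: p* solves 131 = 462 − 39·p*, so p* = (462 − 131)/39 ≈ 8.4872.
Strong-case type's separating payoff: 462 − 20 × p* = 462 − 20 × (462 − 131)/39 = 462 − 6620/39 ≈ 292.2564.
Pooling payoff: 0.26 × 462 + 0.74 × 131 = 217.06.
Difference: 292.2564 − 217.06 = 75.1964, i.e. 75.20 to two decimal places.
The strong-case type prefers to separate.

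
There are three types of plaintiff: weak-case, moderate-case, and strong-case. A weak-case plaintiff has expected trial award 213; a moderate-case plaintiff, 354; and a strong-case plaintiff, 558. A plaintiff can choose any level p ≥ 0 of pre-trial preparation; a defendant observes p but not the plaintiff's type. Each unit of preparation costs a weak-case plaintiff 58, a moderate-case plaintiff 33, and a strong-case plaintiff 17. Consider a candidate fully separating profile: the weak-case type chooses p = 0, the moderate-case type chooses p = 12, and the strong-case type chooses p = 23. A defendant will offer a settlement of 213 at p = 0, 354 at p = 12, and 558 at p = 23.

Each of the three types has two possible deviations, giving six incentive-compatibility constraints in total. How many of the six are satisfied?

Weak-case (own payoff 213): to p=12 gives 354 − 58×12 = -342 → no gain ✓; to p=23 gives 558 − 58×23 = -776 → no gain ✓.
Strong-case (own payoff 558 − 17×23 = 167): to p=0 gives 213 → profitable ✗; to p=12 gives 354 − 17×12 = 150 → no gain ✓.
Moderate-case (own payoff 354 − 33×12 = -42): to p=0 gives 213 → profitable ✗; to p=23 gives 558 − 33×23 = -201 → no gain ✓.
4 of the 6 constraints hold; not an equilibrium.

4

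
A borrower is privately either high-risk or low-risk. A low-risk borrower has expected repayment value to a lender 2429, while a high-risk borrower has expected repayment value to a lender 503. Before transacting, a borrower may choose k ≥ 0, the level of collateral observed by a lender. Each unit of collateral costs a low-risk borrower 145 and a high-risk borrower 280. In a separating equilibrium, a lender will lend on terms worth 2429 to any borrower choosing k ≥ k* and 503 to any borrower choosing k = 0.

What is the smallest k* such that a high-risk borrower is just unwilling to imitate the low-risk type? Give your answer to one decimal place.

A high-risk borrower choosing k = 0 receives 503.
Imitating at k* instead would pay 2429 at cost 280·k*, netting 2429 − 280·k*.
Indifference: 503 = 2429 − 280·k*, so k* = (2429 − 503) / 280 ≈ 6.9.
At k* the high-risk type's incentive constraint just binds; the low-risk type strictly prefers k* since its per-unit cost is lower.

6.9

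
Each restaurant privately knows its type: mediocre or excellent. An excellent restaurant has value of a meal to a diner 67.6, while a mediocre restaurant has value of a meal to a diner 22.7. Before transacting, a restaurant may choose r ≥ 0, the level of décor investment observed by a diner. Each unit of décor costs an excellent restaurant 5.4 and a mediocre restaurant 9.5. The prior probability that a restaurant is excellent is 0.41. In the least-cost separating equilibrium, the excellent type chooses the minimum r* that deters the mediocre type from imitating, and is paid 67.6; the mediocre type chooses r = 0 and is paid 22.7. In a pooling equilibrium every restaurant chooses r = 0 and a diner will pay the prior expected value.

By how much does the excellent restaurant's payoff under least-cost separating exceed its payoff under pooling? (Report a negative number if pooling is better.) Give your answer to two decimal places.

Least-cost separating signal: r* solves 22.7 = 67.6 − 9.5·r*, so r* = (67.6 − 22.7)/9.5 ≈ 4.7263.
Excellent type's separating payoff: 67.6 − 5.4 × r* = 67.6 − 5.4 × (67.6 − 22.7)/9.5 = 67.6 − 242.46/9.5 ≈ 42.0779.
Pooling payoff: 0.41 × 67.6 + 0.59 × 22.7 = 41.109.
Difference: 42.0779 − 41.109 = 0.9689, i.e. 0.97 to two decimal places.
The excellent type prefers to separate.

0.97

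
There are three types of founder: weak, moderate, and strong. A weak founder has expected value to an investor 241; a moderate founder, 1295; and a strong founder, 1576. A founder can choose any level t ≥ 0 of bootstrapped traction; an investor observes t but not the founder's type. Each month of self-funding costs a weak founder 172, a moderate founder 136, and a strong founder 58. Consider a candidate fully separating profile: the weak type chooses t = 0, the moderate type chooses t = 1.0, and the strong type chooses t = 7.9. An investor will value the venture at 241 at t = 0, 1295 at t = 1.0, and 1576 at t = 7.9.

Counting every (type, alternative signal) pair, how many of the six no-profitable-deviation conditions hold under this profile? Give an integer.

4

Weak (own payoff 241): to t=1.0 gives 1295 − 172×1.0 = 1123 → profitable ✗; to t=7.9 gives 1576 − 172×7.9 = 217.2 → no gain ✓.
Strong (own payoff 1576 − 58×7.9 = 1117.8): to t=0 gives 241 → no gain ✓; to t=1.0 gives 1295 − 58×1.0 = 1237 → profitable ✗.
Moderate (own payoff 1295 − 136×1.0 = 1159): to t=0 gives 241 → no gain ✓; to t=7.9 gives 1576 − 136×7.9 = 501.6 → no gain ✓.
4 of the 6 constraints hold; not an equilibrium.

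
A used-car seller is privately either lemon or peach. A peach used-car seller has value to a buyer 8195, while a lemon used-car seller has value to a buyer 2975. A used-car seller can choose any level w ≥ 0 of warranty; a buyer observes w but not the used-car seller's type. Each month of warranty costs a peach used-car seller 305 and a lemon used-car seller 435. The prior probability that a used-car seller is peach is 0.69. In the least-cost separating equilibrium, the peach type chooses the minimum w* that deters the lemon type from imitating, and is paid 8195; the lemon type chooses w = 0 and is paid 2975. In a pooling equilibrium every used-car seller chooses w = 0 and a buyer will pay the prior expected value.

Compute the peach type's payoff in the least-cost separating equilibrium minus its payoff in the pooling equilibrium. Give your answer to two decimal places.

Least-cost separating signal: w* solves 2975 = 8195 − 435·w*, so w* = (8195 − 2975)/435 = 12.
Peach type's separating payoff: 8195 − 305 × w* = 8195 − 305 × (8195 − 2975)/435 = 8195 − 1592100/435 = 4535.
Pooling payoff: 0.69 × 8195 + 0.31 × 2975 = 6576.8.
Difference: 4535 − 6576.8 = -2041.80.
The peach type would prefer the pooling outcome.

-2041.80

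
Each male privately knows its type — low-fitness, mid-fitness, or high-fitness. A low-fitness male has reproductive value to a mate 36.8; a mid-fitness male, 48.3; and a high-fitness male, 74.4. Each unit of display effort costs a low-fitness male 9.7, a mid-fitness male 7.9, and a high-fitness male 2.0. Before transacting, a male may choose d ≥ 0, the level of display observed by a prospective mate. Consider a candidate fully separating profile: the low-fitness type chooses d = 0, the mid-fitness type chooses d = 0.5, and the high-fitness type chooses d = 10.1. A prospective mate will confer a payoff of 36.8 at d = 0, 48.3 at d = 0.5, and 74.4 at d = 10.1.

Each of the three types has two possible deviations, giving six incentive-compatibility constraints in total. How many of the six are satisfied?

5

Mid-fitness (own payoff 48.3 − 7.9×0.5 = 44.35): to d=0 gives 36.8 → no gain ✓; to d=10.1 gives 74.4 − 7.9×10.1 = -5.39 → no gain ✓.
High-fitness (own payoff 74.4 − 2.0×10.1 = 54.2): to d=0 gives 36.8 → no gain ✓; to d=0.5 gives 48.3 − 2.0×0.5 = 47.3 → no gain ✓.
Low-fitness (own payoff 36.8): to d=0.5 gives 48.3 − 9.7×0.5 = 43.45 → profitable ✗; to d=10.1 gives 74.4 − 9.7×10.1 = -23.57 → no gain ✓.
5 of the 6 constraints hold; not an equilibrium.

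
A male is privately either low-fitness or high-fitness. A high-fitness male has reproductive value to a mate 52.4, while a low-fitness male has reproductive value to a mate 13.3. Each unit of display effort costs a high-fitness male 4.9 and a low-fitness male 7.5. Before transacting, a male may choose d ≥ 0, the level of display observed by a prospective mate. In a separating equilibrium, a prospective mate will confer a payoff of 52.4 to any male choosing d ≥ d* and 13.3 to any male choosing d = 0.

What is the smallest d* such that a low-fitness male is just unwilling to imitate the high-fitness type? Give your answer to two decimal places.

5.21

A low-fitness male choosing d = 0 receives 13.3.
Imitating at d* instead would pay 52.4 at cost 7.5·d*, netting 52.4 − 7.5·d*.
Indifference: 13.3 = 52.4 − 7.5·d*, so d* = (52.4 − 13.3) / 7.5 ≈ 5.21.
This is the low-fitness type's binding incentive-compatibility constraint; any d ≥ 5.21 sustains separation on that side.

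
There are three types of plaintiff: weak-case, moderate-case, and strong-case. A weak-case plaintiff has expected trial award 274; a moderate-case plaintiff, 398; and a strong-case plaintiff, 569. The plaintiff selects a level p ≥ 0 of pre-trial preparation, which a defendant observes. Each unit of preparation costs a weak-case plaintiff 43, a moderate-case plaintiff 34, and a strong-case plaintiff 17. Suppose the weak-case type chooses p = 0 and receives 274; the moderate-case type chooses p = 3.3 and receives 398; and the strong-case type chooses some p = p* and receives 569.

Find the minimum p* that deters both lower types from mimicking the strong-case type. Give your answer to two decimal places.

8.33

Weak-case type (on-path payoff 274) won't mimic when 274 ≥ 569 − 43·p*, i.e. p* ≥ 6.86.
Moderate-case type (on-path payoff 398 − 34×3.3 = 285.8) won't mimic when 285.8 ≥ 569 − 34·p*, i.e. p* ≥ 8.33.
Both must hold, so p* = max(6.86, 8.33) = 8.33. The moderate-case type's constraint binds.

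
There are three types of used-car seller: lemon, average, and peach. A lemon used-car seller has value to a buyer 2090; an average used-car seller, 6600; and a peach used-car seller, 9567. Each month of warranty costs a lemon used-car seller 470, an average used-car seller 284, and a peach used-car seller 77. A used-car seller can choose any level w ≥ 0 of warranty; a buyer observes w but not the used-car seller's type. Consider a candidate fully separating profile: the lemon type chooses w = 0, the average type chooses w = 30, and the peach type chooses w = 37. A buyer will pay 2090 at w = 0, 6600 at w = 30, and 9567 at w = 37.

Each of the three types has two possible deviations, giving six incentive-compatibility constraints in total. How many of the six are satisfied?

4

Lemon (own payoff 2090): to w=30 gives 6600 − 470×30 = -7500 → no gain ✓; to w=37 gives 9567 − 470×37 = -7823 → no gain ✓.
Peach (own payoff 9567 − 77×37 = 6718): to w=0 gives 2090 → no gain ✓; to w=30 gives 6600 − 77×30 = 4290 → no gain ✓.
Average (own payoff 6600 − 284×30 = -1920): to w=0 gives 2090 → profitable ✗; to w=37 gives 9567 − 284×37 = -941 → profitable ✗.
4 of the 6 constraints hold; not an equilibrium.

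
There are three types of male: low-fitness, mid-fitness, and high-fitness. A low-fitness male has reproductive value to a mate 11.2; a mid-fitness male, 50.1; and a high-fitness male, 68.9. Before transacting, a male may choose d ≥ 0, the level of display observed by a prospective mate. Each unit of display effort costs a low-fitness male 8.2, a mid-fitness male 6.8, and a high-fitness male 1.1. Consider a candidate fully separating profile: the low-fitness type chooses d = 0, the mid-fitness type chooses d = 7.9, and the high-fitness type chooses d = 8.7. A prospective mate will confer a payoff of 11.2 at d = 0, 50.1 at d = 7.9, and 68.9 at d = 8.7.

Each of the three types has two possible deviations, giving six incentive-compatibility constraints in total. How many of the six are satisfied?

High-fitness (own payoff 68.9 − 1.1×8.7 = 59.33): to d=0 gives 11.2 → no gain ✓; to d=7.9 gives 50.1 − 1.1×7.9 = 41.41 → no gain ✓.
Low-fitness (own payoff 11.2): to d=7.9 gives 50.1 − 8.2×7.9 = -14.68 → no gain ✓; to d=8.7 gives 68.9 − 8.2×8.7 = -2.44 → no gain ✓.
Mid-fitness (own payoff 50.1 − 6.8×7.9 = -3.62): to d=0 gives 11.2 → profitable ✗; to d=8.7 gives 68.9 − 6.8×8.7 = 9.74 → profitable ✗.
4 of the 6 constraints hold; not an equilibrium.

4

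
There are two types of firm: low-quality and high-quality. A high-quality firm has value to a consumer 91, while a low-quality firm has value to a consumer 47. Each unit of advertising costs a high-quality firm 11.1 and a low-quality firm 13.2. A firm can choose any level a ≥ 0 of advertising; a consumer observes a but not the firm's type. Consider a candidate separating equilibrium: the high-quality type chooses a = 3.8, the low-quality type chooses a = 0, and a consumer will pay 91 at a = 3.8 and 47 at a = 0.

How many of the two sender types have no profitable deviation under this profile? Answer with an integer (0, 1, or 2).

High-quality type: signal → 91 − 11.1 × 3.8 = 48.82; deviate to 0 → 47. IC holds (48.82 ≥ 47).
Low-quality type: stay at 0 → 47; mimic → 91 − 13.2 × 3.8 = 40.84. IC holds (47 ≥ 40.84).
2 of 2 constraints hold, so this is a separating equilibrium.

2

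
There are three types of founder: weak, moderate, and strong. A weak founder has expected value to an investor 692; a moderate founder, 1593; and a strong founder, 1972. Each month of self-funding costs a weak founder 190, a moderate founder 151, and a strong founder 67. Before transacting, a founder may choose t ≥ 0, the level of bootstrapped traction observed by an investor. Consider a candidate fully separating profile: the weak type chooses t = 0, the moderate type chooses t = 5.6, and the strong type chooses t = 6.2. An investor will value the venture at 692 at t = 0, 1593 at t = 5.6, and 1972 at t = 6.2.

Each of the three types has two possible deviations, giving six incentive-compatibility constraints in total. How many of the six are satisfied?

Weak (own payoff 692): to t=5.6 gives 1593 − 190×5.6 = 529 → no gain ✓; to t=6.2 gives 1972 − 190×6.2 = 794 → profitable ✗.
Moderate (own payoff 1593 − 151×5.6 = 747.4): to t=0 gives 692 → no gain ✓; to t=6.2 gives 1972 − 151×6.2 = 1035.8 → profitable ✗.
Strong (own payoff 1972 − 67×6.2 = 1556.6): to t=0 gives 692 → no gain ✓; to t=5.6 gives 1593 − 67×5.6 = 1217.8 → no gain ✓.
4 of the 6 constraints hold; not an equilibrium.

4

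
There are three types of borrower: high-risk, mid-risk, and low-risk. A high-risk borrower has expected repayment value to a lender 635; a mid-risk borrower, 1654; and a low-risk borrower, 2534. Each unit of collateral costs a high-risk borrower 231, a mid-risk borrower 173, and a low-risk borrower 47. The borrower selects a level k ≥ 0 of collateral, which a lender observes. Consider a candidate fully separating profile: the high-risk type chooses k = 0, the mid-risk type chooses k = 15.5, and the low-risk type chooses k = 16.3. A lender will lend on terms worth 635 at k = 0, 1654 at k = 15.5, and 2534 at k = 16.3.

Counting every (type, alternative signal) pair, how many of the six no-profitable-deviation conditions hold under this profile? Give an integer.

High-risk (own payoff 635): to k=15.5 gives 1654 − 231×15.5 = -1926.5 → no gain ✓; to k=16.3 gives 2534 − 231×16.3 = -1231.3 → no gain ✓.
Low-risk (own payoff 2534 − 47×16.3 = 1767.9): to k=0 gives 635 → no gain ✓; to k=15.5 gives 1654 − 47×15.5 = 925.5 → no gain ✓.
Mid-risk (own payoff 1654 − 173×15.5 = -1027.5): to k=0 gives 635 → profitable ✗; to k=16.3 gives 2534 − 173×16.3 = -285.9 → profitable ✗.
4 of the 6 constraints hold; not an equilibrium.

4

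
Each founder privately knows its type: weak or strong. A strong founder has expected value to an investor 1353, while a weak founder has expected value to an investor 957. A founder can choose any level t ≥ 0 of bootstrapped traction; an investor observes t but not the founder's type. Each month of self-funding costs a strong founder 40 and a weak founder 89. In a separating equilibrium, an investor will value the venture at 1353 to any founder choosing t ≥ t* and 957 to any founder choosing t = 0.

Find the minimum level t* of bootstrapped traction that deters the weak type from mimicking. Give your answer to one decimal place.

4.4

A weak founder choosing t = 0 receives 957.
Imitating at t* instead would pay 1353 at cost 89·t*, netting 1353 − 89·t*.
Indifference: 957 = 1353 − 89·t*, so t* = (1353 − 957) / 89 ≈ 4.4.
This is the weak type's binding incentive-compatibility constraint; any t ≥ 4.4 sustains separation on that side.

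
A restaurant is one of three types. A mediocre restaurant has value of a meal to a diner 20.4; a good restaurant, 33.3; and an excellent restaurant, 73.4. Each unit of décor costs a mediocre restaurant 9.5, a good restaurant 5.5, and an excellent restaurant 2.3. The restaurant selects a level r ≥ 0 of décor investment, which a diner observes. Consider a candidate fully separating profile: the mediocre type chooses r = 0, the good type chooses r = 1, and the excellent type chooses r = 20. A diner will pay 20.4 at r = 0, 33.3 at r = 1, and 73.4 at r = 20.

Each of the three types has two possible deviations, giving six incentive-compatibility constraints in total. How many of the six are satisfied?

Good (own payoff 33.3 − 5.5×1 = 27.8): to r=0 gives 20.4 → no gain ✓; to r=20 gives 73.4 − 5.5×20 = -36.6 → no gain ✓.
Mediocre (own payoff 20.4): to r=1 gives 33.3 − 9.5×1 = 23.8 → profitable ✗; to r=20 gives 73.4 − 9.5×20 = -116.6 → no gain ✓.
Excellent (own payoff 73.4 − 2.3×20 = 27.4): to r=0 gives 20.4 → no gain ✓; to r=1 gives 33.3 − 2.3×1 = 31 → profitable ✗.
4 of the 6 constraints hold; not an equilibrium.

4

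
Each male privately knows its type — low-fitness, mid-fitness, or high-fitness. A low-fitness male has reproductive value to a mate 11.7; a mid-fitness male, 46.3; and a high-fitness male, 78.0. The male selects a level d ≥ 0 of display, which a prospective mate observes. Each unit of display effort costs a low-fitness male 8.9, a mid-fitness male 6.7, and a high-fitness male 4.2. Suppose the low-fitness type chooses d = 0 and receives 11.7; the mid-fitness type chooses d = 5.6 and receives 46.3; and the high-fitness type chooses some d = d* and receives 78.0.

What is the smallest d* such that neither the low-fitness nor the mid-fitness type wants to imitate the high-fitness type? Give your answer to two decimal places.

10.33

Low-fitness type (on-path payoff 11.7) won't mimic when 11.7 ≥ 78.0 − 8.9·d*, i.e. d* ≥ 7.45.
Mid-fitness type (on-path payoff 46.3 − 6.7×5.6 = 8.78) won't mimic when 8.78 ≥ 78.0 − 6.7·d*, i.e. d* ≥ 10.33.
Both must hold, so d* = max(7.45, 10.33) = 10.33. The mid-fitness type's constraint binds.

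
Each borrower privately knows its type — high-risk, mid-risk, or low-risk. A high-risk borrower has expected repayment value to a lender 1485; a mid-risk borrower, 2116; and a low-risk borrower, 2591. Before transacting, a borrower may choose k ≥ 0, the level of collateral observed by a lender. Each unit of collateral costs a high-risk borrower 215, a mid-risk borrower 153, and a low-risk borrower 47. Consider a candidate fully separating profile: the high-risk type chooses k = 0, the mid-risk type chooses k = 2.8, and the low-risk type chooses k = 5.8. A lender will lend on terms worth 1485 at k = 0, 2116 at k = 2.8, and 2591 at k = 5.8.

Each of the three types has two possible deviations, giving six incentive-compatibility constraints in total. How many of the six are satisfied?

4

High-risk (own payoff 1485): to k=2.8 gives 2116 − 215×2.8 = 1514 → profitable ✗; to k=5.8 gives 2591 − 215×5.8 = 1344 → no gain ✓.
Low-risk (own payoff 2591 − 47×5.8 = 2318.4): to k=0 gives 1485 → no gain ✓; to k=2.8 gives 2116 − 47×2.8 = 1984.4 → no gain ✓.
Mid-risk (own payoff 2116 − 153×2.8 = 1687.6): to k=0 gives 1485 → no gain ✓; to k=5.8 gives 2591 − 153×5.8 = 1703.6 → profitable ✗.
4 of the 6 constraints hold; not an equilibrium.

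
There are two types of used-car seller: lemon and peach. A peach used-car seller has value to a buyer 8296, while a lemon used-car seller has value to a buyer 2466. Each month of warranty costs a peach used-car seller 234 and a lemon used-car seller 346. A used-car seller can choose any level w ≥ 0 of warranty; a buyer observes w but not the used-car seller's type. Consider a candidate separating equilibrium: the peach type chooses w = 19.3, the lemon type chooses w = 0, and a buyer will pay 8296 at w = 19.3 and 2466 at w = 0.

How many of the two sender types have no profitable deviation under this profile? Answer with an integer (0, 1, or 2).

2

Peach type: signal → 8296 − 234 × 19.3 = 3779.8; deviate to 0 → 2466. IC holds (3779.8 ≥ 2466).
Lemon type: stay at 0 → 2466; mimic → 8296 − 346 × 19.3 = 1618.2. IC holds (2466 ≥ 1618.2).
2 of 2 constraints hold, so this is a separating equilibrium.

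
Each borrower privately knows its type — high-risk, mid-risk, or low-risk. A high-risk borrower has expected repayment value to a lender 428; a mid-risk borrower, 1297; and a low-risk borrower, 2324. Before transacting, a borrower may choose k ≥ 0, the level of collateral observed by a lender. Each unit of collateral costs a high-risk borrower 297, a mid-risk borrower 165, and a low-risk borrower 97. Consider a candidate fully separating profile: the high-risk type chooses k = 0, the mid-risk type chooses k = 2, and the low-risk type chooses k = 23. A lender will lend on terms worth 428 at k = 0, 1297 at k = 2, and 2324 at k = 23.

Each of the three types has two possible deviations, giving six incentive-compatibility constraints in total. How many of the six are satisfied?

Low-risk (own payoff 2324 − 97×23 = 93): to k=0 gives 428 → profitable ✗; to k=2 gives 1297 − 97×2 = 1103 → profitable ✗.
Mid-risk (own payoff 1297 − 165×2 = 967): to k=0 gives 428 → no gain ✓; to k=23 gives 2324 − 165×23 = -1471 → no gain ✓.
High-risk (own payoff 428): to k=2 gives 1297 − 297×2 = 703 → profitable ✗; to k=23 gives 2324 − 297×23 = -4507 → no gain ✓.
3 of the 6 constraints hold; not an equilibrium.

3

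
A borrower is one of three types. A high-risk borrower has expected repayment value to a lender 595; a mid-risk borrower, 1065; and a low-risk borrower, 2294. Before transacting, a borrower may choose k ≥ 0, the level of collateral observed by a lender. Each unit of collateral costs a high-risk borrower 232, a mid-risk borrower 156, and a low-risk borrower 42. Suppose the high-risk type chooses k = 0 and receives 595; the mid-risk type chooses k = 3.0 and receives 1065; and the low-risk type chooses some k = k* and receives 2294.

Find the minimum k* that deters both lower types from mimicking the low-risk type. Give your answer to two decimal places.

10.88

High-risk type (on-path payoff 595) won't mimic when 595 ≥ 2294 − 232·k*, i.e. k* ≥ 7.32.
Mid-risk type (on-path payoff 1065 − 156×3.0 = 597) won't mimic when 597 ≥ 2294 − 156·k*, i.e. k* ≥ 10.88.
Both must hold, so k* = max(7.32, 10.88) = 10.88. The mid-risk type's constraint binds.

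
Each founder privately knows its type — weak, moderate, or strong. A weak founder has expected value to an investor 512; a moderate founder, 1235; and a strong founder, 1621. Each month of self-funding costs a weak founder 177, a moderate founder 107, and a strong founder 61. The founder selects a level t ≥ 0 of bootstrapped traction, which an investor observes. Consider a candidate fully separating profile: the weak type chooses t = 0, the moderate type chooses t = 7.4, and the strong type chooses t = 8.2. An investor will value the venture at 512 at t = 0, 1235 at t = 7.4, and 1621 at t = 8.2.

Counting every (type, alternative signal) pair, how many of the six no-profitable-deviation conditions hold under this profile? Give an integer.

Moderate (own payoff 1235 − 107×7.4 = 443.2): to t=0 gives 512 → profitable ✗; to t=8.2 gives 1621 − 107×8.2 = 743.6 → profitable ✗.
Strong (own payoff 1621 − 61×8.2 = 1120.8): to t=0 gives 512 → no gain ✓; to t=7.4 gives 1235 − 61×7.4 = 783.6 → no gain ✓.
Weak (own payoff 512): to t=7.4 gives 1235 − 177×7.4 = -74.8 → no gain ✓; to t=8.2 gives 1621 − 177×8.2 = 169.6 → no gain ✓.
4 of the 6 constraints hold; not an equilibrium.

4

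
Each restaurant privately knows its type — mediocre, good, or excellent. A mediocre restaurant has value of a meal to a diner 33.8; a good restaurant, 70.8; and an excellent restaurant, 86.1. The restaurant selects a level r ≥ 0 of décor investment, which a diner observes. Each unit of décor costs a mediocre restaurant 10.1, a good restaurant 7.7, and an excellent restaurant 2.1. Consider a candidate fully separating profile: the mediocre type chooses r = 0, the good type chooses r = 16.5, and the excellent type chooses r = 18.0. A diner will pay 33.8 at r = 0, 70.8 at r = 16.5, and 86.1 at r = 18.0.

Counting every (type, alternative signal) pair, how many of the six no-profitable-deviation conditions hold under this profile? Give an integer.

Excellent (own payoff 86.1 − 2.1×18.0 = 48.3): to r=0 gives 33.8 → no gain ✓; to r=16.5 gives 70.8 − 2.1×16.5 = 36.15 → no gain ✓.
Good (own payoff 70.8 − 7.7×16.5 = -56.25): to r=0 gives 33.8 → profitable ✗; to r=18.0 gives 86.1 − 7.7×18.0 = -52.5 → profitable ✗.
Mediocre (own payoff 33.8): to r=16.5 gives 70.8 − 10.1×16.5 = -95.85 → no gain ✓; to r=18.0 gives 86.1 − 10.1×18.0 = -95.7 → no gain ✓.
4 of the 6 constraints hold; not an equilibrium.

4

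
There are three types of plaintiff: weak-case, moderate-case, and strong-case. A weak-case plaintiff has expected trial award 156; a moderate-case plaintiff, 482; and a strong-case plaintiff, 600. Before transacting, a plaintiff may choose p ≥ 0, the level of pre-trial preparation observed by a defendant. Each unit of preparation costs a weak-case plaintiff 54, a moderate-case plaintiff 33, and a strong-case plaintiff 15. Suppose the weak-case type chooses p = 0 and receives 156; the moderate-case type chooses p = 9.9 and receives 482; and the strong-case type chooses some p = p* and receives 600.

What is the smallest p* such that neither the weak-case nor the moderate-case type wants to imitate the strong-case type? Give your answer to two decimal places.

13.48

Weak-case type (on-path payoff 156) won't mimic when 156 ≥ 600 − 54·p*, i.e. p* ≥ 8.22.
Moderate-case type (on-path payoff 482 − 33×9.9 = 155.3) won't mimic when 155.3 ≥ 600 − 33·p*, i.e. p* ≥ 13.48.
Both must hold, so p* = max(8.22, 13.48) = 13.48. The moderate-case type's constraint binds.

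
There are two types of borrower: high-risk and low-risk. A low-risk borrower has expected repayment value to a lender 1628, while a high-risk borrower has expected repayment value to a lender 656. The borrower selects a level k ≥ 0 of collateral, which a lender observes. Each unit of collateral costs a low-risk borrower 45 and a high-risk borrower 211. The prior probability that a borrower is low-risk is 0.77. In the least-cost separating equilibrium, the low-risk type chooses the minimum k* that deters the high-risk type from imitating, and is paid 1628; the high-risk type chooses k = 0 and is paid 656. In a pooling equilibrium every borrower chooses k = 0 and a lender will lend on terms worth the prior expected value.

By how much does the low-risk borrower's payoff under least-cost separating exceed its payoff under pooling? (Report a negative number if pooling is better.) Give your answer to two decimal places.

Least-cost separating signal: k* solves 656 = 1628 − 211·k*, so k* = (1628 − 656)/211 ≈ 4.6066.
Low-risk type's separating payoff: 1628 − 45 × k* = 1628 − 45 × (1628 − 656)/211 = 1628 − 43740/211 ≈ 1420.7014.
Pooling payoff: 0.77 × 1628 + 0.23 × 656 = 1404.44.
Difference: 1420.7014 − 1404.44 = 16.2614, i.e. 16.26 to two decimal places.
The low-risk type prefers to separate.

16.26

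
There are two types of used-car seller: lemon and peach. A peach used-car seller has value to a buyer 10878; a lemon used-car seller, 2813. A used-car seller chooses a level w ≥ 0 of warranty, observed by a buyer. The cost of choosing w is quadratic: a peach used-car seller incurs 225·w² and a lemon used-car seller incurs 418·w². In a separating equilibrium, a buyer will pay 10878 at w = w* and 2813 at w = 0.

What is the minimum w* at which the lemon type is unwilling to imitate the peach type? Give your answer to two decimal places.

The lemon type at w = 0 receives 2813; imitating at w* yields 10878 − 418·w*².
Indifference: 2813 = 10878 − 418·w*², so w*² = (10878 − 2813) / 418 ≈ 19.2943.
w* = √19.2943 ≈ 4.39.

4.39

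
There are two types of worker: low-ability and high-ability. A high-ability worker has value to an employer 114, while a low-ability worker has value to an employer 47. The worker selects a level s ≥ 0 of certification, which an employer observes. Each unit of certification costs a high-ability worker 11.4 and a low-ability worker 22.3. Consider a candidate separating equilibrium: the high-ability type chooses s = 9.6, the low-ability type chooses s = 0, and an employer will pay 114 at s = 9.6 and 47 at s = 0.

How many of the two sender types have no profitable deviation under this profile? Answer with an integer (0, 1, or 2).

High-ability type: signal → 114 − 11.4 × 9.6 = 4.56; deviate to 0 → 47. IC fails (4.56 < 47).
Low-ability type: stay at 0 → 47; mimic → 114 − 22.3 × 9.6 = -100.08. IC holds (47 ≥ -100.08).
1 of 2 constraints hold, so this profile is not an equilibrium.

1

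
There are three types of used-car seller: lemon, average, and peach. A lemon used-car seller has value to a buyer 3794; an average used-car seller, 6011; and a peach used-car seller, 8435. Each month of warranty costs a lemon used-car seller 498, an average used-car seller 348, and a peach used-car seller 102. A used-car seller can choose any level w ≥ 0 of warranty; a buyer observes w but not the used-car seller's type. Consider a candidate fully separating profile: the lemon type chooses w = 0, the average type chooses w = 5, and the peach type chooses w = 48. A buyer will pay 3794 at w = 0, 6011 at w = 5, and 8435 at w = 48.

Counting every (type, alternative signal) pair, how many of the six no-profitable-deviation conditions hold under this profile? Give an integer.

Lemon (own payoff 3794): to w=5 gives 6011 − 498×5 = 3521 → no gain ✓; to w=48 gives 8435 − 498×48 = -15469 → no gain ✓.
Peach (own payoff 8435 − 102×48 = 3539): to w=0 gives 3794 → profitable ✗; to w=5 gives 6011 − 102×5 = 5501 → profitable ✗.
Average (own payoff 6011 − 348×5 = 4271): to w=0 gives 3794 → no gain ✓; to w=48 gives 8435 − 348×48 = -8269 → no gain ✓.
4 of the 6 constraints hold; not an equilibrium.

4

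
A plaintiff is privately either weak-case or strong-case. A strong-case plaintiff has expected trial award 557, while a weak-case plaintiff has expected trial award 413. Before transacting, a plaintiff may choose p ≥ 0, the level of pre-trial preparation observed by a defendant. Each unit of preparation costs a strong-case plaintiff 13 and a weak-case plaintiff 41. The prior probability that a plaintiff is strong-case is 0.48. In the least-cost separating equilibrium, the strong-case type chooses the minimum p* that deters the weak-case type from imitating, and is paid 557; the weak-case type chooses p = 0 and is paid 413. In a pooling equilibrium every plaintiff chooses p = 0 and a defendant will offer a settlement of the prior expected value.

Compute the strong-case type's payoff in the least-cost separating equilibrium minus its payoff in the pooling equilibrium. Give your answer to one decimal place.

29.2

Least-cost separating signal: p* solves 413 = 557 − 41·p*, so p* = (557 − 413)/41 ≈ 3.5122.
Strong-case type's separating payoff: 557 − 13 × p* = 557 − 13 × (557 − 413)/41 = 557 − 1872/41 ≈ 511.341.
Pooling payoff: 0.48 × 557 + 0.52 × 413 = 482.12.
Difference: 511.341 − 482.12 = 29.221, i.e. 29.2 to one decimal place.
The strong-case type prefers to separate.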